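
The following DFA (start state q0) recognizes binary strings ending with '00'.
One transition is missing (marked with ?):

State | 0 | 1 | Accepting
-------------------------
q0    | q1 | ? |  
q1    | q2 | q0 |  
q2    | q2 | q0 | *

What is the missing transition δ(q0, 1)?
q0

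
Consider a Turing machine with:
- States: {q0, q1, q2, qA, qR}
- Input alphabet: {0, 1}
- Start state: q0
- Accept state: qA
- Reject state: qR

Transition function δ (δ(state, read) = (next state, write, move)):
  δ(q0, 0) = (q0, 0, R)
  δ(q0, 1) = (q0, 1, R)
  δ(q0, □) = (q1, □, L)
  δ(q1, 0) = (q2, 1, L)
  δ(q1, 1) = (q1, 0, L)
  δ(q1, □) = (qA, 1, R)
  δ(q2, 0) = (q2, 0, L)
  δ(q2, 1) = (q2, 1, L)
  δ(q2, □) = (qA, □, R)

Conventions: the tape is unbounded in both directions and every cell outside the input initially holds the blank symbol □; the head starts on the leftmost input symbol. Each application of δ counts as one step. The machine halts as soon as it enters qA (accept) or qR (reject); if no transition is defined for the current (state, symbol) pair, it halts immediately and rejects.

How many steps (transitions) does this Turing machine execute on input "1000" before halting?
Step 0: [q0]1000 (head at position 0)
Step 1: δ(q0, 1) = (q0, 1, R)  ⊢  1[q0]000 (head at position 1)
Step 2: δ(q0, 0) = (q0, 0, R)  ⊢  10[q0]00 (head at position 2)
Step 3: δ(q0, 0) = (q0, 0, R)  ⊢  100[q0]0 (head at position 3)
Step 4: δ(q0, 0) = (q0, 0, R)  ⊢  1000[q0]□ (head at position 4)
Step 5: δ(q0, □) = (q1, □, L)  ⊢  100[q1]0□ (head at position 3)
Step 6: δ(q1, 0) = (q2, 1, L)  ⊢  10[q2]01□ (head at position 2)
Step 7: δ(q2, 0) = (q2, 0, L)  ⊢  1[q2]001□ (head at position 1)
Step 8: δ(q2, 0) = (q2, 0, L)  ⊢  [q2]1001□ (head at position 0)
Step 9: δ(q2, 1) = (q2, 1, L)  ⊢  [q2]□1001□ (head at position -1)
Step 10: δ(q2, □) = (qA, □, R)  ⊢  □[qA]1001□ (head at position 0)
The machine is in qA, so it halts and accepts.
Number of transitions executed: 10.

Final answer: 10 steps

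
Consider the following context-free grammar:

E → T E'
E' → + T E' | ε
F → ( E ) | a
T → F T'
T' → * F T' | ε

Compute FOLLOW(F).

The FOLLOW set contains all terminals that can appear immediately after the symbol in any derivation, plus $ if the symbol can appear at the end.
Useful FIRST sets: FIRST(E') = {+, ε}, FIRST(T') = {*, ε} (both E' and T' are nullable).
FOLLOW(E): E is the start symbol → $; E appears in F → ( E ) followed by ')' → FOLLOW(E) = {), $}.
FOLLOW(E'): E' appears at the right end of E → T E' and of E' → + T E', so FOLLOW(E') ⊇ FOLLOW(E) (the second occurrence adds nothing new). FOLLOW(E') = {), $}.
FOLLOW(T): in E → T E' and E' → + T E', T is followed by E': add FIRST(E') minus ε = {+}; since E' is nullable, also add FOLLOW(E) and FOLLOW(E') = {), $}. FOLLOW(T) = {+, ), $}.
FOLLOW(T'): T' appears at the right end of T → F T' and of T' → * F T', so FOLLOW(T') = FOLLOW(T) = {+, ), $}.
FOLLOW(F): in T → F T' and T' → * F T', F is followed by T': add FIRST(T') minus ε = {*}; since T' is nullable, also add FOLLOW(T) and FOLLOW(T') = {+, ), $}. FOLLOW(F) = {*, +, ), $}.

Final answer: {$, ), *, +}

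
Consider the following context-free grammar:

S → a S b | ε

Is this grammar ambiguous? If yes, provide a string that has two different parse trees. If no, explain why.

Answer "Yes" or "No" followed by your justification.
At every step exactly one production applies: if the remaining string to generate is non-empty it starts with a and ends with b, forcing S → a S b; if it is empty, S → ε is forced. Hence each string a^n b^n has exactly one derivation (S → a S b applied n times, then S → ε) and one parse tree.

Final answer: No - the grammar is unambiguous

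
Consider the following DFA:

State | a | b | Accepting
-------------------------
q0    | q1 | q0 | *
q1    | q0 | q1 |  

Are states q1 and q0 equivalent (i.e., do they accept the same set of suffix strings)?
Try the suffix ε (the empty string).
From q1: q1 — not accepting.
From q0: q0 — accepting.
The two states disagree on this suffix, so they are not equivalent.

Final answer: No. Distinguishing string: ε (the empty string) - accepted from q0 but not from q1.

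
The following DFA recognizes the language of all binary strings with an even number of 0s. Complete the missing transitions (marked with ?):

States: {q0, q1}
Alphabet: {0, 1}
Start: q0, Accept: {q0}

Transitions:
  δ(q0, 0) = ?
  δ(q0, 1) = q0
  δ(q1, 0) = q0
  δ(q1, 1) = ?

What each state remembers (consistent with the given transitions and accept states):
  q0: an even number of 0s has been read so far
  q1: an odd number of 0s has been read so far
Filling in the missing entries:
  δ(q0, 0): in q0 (an even number of 0s has been read so far), after reading 0 we have: an odd number of 0s has been read so far → q1
  δ(q1, 1): in q1 (an odd number of 0s has been read so far), after reading 1 we have: an odd number of 0s has been read so far → q1

Final answer: δ(q0, 0) = q1; δ(q1, 1) = q1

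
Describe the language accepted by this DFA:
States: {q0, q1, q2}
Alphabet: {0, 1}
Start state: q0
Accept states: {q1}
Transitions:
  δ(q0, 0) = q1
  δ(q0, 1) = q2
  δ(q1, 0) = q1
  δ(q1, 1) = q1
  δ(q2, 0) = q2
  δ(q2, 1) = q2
Analyzing the DFA structure:
Start state: q0
Accept states: {q1}
Interpreting what each state remembers (checking against the transitions):
  q0: nothing has been read yet
  q1: the first symbol was 0
  q2: the first symbol was 1 (trap state)
  δ(q0, 0): in q0 (nothing has been read yet), after reading 0 we have: the first symbol was 0 → q1
  δ(q0, 1): in q0 (nothing has been read yet), after reading 1 we have: the first symbol was 1 (trap state) → q2
  δ(q1, 0): in q1 (the first symbol was 0), after reading 0 we have: the first symbol was 0 → q1
  δ(q1, 1): in q1 (the first symbol was 0), after reading 1 we have: the first symbol was 0 → q1
  δ(q2, 0): in q2 (the first symbol was 1 (trap state)), after reading 0 we have: the first symbol was 1 (trap state) → q2
  δ(q2, 1): in q2 (the first symbol was 1 (trap state)), after reading 1 we have: the first symbol was 1 (trap state) → q2
A string is accepted iff it ends in {q1}, i.e. the first symbol was 0.
Language: All binary strings starting with 0

Final answer: All binary strings starting with 0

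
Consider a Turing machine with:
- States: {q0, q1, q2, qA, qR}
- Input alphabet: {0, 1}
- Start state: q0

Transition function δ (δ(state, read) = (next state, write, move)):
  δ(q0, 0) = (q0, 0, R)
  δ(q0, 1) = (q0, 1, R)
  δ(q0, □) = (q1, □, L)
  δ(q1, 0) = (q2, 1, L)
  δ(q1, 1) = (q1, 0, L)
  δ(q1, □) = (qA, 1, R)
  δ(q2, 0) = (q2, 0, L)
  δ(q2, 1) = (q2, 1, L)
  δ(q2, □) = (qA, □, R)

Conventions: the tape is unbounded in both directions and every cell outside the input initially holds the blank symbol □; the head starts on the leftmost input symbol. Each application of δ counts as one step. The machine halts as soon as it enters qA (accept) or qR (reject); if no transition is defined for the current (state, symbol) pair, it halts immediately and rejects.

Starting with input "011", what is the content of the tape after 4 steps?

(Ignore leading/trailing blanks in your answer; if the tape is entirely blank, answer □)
Step 0: [q0]011 (head at position 0)
Step 1: δ(q0, 0) = (q0, 0, R)  ⊢  0[q0]11 (head at position 1)
Step 2: δ(q0, 1) = (q0, 1, R)  ⊢  01[q0]1 (head at position 2)
Step 3: δ(q0, 1) = (q0, 1, R)  ⊢  011[q0]□ (head at position 3)
Step 4: δ(q0, □) = (q1, □, L)  ⊢  01[q1]1□ (head at position 2)
Tape after 4 steps (ignoring surrounding blanks): 011

Final answer: Tape: 011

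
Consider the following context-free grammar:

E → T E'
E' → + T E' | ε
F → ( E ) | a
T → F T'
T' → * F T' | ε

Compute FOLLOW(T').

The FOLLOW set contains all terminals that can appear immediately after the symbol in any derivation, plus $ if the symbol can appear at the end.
Useful FIRST sets: FIRST(E') = {+, ε}, FIRST(T') = {*, ε} (both E' and T' are nullable).
FOLLOW(E): E is the start symbol → $; E appears in F → ( E ) followed by ')' → FOLLOW(E) = {), $}.
FOLLOW(E'): E' appears at the right end of E → T E' and of E' → + T E', so FOLLOW(E') ⊇ FOLLOW(E) (the second occurrence adds nothing new). FOLLOW(E') = {), $}.
FOLLOW(T): in E → T E' and E' → + T E', T is followed by E': add FIRST(E') minus ε = {+}; since E' is nullable, also add FOLLOW(E) and FOLLOW(E') = {), $}. FOLLOW(T) = {+, ), $}.
FOLLOW(T'): T' appears at the right end of T → F T' and of T' → * F T', so FOLLOW(T') = FOLLOW(T) = {+, ), $}.

Final answer: {$, ), +}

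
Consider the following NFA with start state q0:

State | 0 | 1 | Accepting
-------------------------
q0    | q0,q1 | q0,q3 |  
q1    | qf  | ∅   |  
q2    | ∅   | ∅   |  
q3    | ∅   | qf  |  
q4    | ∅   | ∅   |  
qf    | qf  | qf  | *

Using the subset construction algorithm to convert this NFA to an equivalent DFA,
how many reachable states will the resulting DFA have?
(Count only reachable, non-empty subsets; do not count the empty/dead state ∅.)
Start subset: {q0}
{q0}: on 0 → {q0, q1}, on 1 → {q0, q3}
{q0, q1}: on 0 → {q0, q1, qf}, on 1 → {q0, q3}
{q0, q3}: on 0 → {q0, q1}, on 1 → {q0, q3, qf}
{q0, q1, qf}: on 0 → {q0, q1, qf}, on 1 → {q0, q3, qf}
{q0, q3, qf}: on 0 → {q0, q1, qf}, on 1 → {q0, q3, qf}
Reachable non-empty subsets: {q0}, {q0, q1}, {q0, q3}, {q0, q1, qf}, {q0, q3, qf} — 5 in total.

Final answer: 5 states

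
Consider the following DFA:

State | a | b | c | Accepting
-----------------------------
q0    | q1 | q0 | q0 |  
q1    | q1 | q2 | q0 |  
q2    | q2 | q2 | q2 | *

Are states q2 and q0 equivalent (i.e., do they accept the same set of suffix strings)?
Try the suffix ε (the empty string).
From q2: q2 — accepting.
From q0: q0 — not accepting.
The two states disagree on this suffix, so they are not equivalent.

Final answer: No. Distinguishing string: ε (the empty string) - accepted from q2 but not from q0.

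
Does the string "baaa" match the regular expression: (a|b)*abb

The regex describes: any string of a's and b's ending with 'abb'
No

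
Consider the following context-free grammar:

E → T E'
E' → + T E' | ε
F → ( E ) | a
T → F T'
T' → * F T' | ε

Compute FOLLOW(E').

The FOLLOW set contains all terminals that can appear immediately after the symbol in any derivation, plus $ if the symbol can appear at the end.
Useful FIRST sets: FIRST(E') = {+, ε}, FIRST(T') = {*, ε} (both E' and T' are nullable).
FOLLOW(E): E is the start symbol → $; E appears in F → ( E ) followed by ')' → FOLLOW(E) = {), $}.
FOLLOW(E'): E' appears at the right end of E → T E' and of E' → + T E', so FOLLOW(E') ⊇ FOLLOW(E) (the second occurrence adds nothing new). FOLLOW(E') = {), $}.

Final answer: {$, )}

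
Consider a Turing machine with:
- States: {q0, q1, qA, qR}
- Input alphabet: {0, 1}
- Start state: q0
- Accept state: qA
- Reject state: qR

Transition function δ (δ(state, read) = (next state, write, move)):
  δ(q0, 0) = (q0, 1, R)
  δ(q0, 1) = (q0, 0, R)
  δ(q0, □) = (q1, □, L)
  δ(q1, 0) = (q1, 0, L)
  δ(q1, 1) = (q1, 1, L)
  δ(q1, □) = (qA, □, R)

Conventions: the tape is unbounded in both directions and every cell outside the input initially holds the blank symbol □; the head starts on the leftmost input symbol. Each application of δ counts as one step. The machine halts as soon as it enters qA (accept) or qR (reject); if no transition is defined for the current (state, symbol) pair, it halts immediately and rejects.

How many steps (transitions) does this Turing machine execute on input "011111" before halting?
Step 0: [q0]011111 (head at position 0)
Step 1: δ(q0, 0) = (q0, 1, R)  ⊢  1[q0]11111 (head at position 1)
Step 2: δ(q0, 1) = (q0, 0, R)  ⊢  10[q0]1111 (head at position 2)
Step 3: δ(q0, 1) = (q0, 0, R)  ⊢  100[q0]111 (head at position 3)
Step 4: δ(q0, 1) = (q0, 0, R)  ⊢  1000[q0]11 (head at position 4)
Step 5: δ(q0, 1) = (q0, 0, R)  ⊢  10000[q0]1 (head at position 5)
Step 6: δ(q0, 1) = (q0, 0, R)  ⊢  100000[q0]□ (head at position 6)
Step 7: δ(q0, □) = (q1, □, L)  ⊢  10000[q1]0□ (head at position 5)
Step 8: δ(q1, 0) = (q1, 0, L)  ⊢  1000[q1]00□ (head at position 4)
Step 9: δ(q1, 0) = (q1, 0, L)  ⊢  100[q1]000□ (head at position 3)
Step 10: δ(q1, 0) = (q1, 0, L)  ⊢  10[q1]0000□ (head at position 2)
Step 11: δ(q1, 0) = (q1, 0, L)  ⊢  1[q1]00000□ (head at position 1)
Step 12: δ(q1, 0) = (q1, 0, L)  ⊢  [q1]100000□ (head at position 0)
Step 13: δ(q1, 1) = (q1, 1, L)  ⊢  [q1]□100000□ (head at position -1)
Step 14: δ(q1, □) = (qA, □, R)  ⊢  □[qA]100000□ (head at position 0)
The machine is in qA, so it halts and accepts.
Number of transitions executed: 14.

Final answer: 14 steps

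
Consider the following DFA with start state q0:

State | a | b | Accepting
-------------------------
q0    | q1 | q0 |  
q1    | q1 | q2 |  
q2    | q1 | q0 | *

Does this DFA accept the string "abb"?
Start in q0.
Read 'a': q0 → q1
Read 'b': q1 → q2
Read 'b': q2 → q0
Final state q0 is not accepting, so the string is rejected.

Final answer: No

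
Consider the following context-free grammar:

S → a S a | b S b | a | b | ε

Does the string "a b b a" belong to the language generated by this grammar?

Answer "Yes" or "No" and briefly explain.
A derivation exists: S ⇒ a S a ⇒ a b S b a ⇒ a b b a (using S → a S a, S → b S b, then S → ε).

Final answer: Yes - a valid derivation exists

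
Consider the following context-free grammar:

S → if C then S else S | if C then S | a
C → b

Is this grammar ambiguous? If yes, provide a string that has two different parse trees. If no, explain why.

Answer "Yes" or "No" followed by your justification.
The 'dangling else' can attach to either if. Two leftmost derivations of  if b then if b then a else a:
  (1) S ⇒ if C then S else S ⇒ if b then S else S ⇒ if b then if C then S else S ⇒ if b then if b then S else S ⇒ if b then if b then a else S ⇒ if b then if b then a else a   (else belongs to the outer if)
  (2) S ⇒ if C then S ⇒ if b then S ⇒ if b then if C then S else S ⇒ if b then if b then S else S ⇒ if b then if b then a else S ⇒ if b then if b then a else a   (else belongs to the inner if)
Two distinct parse trees for the same string, so the grammar is ambiguous.

Final answer: Yes - the string 'if b then if b then a else a' has two distinct leftmost derivations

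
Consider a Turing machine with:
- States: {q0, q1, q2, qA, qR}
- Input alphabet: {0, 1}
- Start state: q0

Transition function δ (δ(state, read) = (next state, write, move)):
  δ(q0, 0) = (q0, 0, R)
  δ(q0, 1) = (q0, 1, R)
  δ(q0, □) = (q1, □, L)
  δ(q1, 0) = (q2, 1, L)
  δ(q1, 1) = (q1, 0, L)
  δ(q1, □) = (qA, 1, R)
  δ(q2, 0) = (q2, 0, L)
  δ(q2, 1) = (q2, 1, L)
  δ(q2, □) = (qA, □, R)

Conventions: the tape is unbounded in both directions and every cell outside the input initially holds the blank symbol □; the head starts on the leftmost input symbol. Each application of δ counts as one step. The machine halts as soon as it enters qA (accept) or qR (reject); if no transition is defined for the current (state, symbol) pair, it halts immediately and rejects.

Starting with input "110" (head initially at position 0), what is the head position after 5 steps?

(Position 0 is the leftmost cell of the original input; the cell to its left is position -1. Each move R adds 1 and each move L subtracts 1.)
Step 0: [q0]110 (head at position 0)
Step 1: δ(q0, 1) = (q0, 1, R)  ⊢  1[q0]10 (head at position 1)
Step 2: δ(q0, 1) = (q0, 1, R)  ⊢  11[q0]0 (head at position 2)
Step 3: δ(q0, 0) = (q0, 0, R)  ⊢  110[q0]□ (head at position 3)
Step 4: δ(q0, □) = (q1, □, L)  ⊢  11[q1]0□ (head at position 2)
Step 5: δ(q1, 0) = (q2, 1, L)  ⊢  1[q2]11□ (head at position 1)
Head position after 5 steps: 1

Final answer: Position 1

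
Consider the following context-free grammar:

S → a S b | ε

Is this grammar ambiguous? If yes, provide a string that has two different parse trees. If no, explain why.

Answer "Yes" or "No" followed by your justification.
At every step exactly one production applies: if the remaining string to generate is non-empty it starts with a and ends with b, forcing S → a S b; if it is empty, S → ε is forced. Hence each string a^n b^n has exactly one derivation (S → a S b applied n times, then S → ε) and one parse tree.

Final answer: No - the grammar is unambiguous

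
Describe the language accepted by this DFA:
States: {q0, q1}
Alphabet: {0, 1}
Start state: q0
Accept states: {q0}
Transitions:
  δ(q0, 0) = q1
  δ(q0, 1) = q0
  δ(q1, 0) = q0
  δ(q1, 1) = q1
Analyzing the DFA structure:
Start state: q0
Accept states: {q0}
Interpreting what each state remembers (checking against the transitions):
  q0: an even number of 0s has been read so far
  q1: an odd number of 0s has been read so far
  δ(q0, 0): in q0 (an even number of 0s has been read so far), after reading 0 we have: an odd number of 0s has been read so far → q1
  δ(q0, 1): in q0 (an even number of 0s has been read so far), after reading 1 we have: an even number of 0s has been read so far → q0
  δ(q1, 0): in q1 (an odd number of 0s has been read so far), after reading 0 we have: an even number of 0s has been read so far → q0
  δ(q1, 1): in q1 (an odd number of 0s has been read so far), after reading 1 we have: an odd number of 0s has been read so far → q1
A string is accepted iff it ends in {q0}, i.e. an even number of 0s has been read so far.
Language: All binary strings with an even number of 0s

Final answer: All binary strings with an even number of 0s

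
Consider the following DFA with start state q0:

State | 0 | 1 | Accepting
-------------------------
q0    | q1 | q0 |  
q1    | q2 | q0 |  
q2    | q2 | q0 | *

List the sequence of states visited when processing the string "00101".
q0 → q1 → q2 → q0 → q1 → q0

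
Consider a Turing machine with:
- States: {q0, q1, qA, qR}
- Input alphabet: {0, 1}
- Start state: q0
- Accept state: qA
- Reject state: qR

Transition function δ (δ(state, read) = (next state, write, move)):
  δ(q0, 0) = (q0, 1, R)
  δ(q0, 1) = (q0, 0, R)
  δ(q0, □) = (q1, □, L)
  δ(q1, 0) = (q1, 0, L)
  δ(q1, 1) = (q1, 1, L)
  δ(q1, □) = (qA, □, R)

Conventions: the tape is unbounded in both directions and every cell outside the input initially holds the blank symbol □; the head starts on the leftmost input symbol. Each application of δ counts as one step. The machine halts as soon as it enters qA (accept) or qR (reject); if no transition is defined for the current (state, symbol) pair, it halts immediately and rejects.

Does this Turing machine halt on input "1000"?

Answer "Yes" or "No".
Step 0: [q0]1000 (head at position 0)
Step 1: δ(q0, 1) = (q0, 0, R)  ⊢  0[q0]000 (head at position 1)
Step 2: δ(q0, 0) = (q0, 1, R)  ⊢  01[q0]00 (head at position 2)
Step 3: δ(q0, 0) = (q0, 1, R)  ⊢  011[q0]0 (head at position 3)
Step 4: δ(q0, 0) = (q0, 1, R)  ⊢  0111[q0]□ (head at position 4)
Step 5: δ(q0, □) = (q1, □, L)  ⊢  011[q1]1□ (head at position 3)
Step 6: δ(q1, 1) = (q1, 1, L)  ⊢  01[q1]11□ (head at position 2)
Step 7: δ(q1, 1) = (q1, 1, L)  ⊢  0[q1]111□ (head at position 1)
Step 8: δ(q1, 1) = (q1, 1, L)  ⊢  [q1]0111□ (head at position 0)
Step 9: δ(q1, 0) = (q1, 0, L)  ⊢  [q1]□0111□ (head at position -1)
Step 10: δ(q1, □) = (qA, □, R)  ⊢  □[qA]0111□ (head at position 0)
The machine is in qA, so it halts and accepts.
It halts after 10 steps.

Final answer: Yes - halts after 10 steps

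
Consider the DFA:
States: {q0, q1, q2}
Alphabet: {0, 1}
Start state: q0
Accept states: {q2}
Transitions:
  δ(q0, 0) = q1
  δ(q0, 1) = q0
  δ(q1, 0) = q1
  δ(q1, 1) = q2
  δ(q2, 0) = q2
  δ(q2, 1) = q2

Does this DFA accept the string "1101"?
Processing string "1101":
  q0 --1--> q0
  q0 --1--> q0
  q0 --0--> q1
  q1 --1--> q2
Final state: q2
Accept states: {q2}
q2 is an accept state, so the string is accepted.

Final answer: Yes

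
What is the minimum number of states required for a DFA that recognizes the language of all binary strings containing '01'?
Language: binary strings containing '01'
Lower bound (Myhill–Nerode): the prefixes ε, 0, 01 are pairwise distinguishable:
  ε vs 01: suffix ε distinguishes them (ε is rejected, 01 is accepted)
  0 vs 01: suffix ε distinguishes them (0 is rejected, 01 is accepted)
  ε vs 0: suffix 1 distinguishes them (ε·1 = 1 is rejected, 0·1 = 01 is accepted)
So any DFA needs at least 3 states.
Upper bound: a DFA with 3 states exists (one state per class above: 'no progress', 'last symbol 0', and 'seen 01' (accepting sink)).
Minimum states: 3

Final answer: 3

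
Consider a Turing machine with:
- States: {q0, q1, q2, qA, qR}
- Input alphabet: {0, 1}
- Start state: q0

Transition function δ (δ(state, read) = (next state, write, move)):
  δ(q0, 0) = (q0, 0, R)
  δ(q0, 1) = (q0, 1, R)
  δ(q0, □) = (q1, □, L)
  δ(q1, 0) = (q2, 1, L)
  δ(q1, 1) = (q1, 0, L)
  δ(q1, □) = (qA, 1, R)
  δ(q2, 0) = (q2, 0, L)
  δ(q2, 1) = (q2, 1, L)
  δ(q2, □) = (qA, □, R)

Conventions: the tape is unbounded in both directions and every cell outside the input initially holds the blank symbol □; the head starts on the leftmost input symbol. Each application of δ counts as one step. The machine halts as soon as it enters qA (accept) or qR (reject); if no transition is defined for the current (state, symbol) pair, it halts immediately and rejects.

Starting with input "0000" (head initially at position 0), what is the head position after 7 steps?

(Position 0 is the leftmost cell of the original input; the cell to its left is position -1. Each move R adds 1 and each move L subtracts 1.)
Step 0: [q0]0000 (head at position 0)
Step 1: δ(q0, 0) = (q0, 0, R)  ⊢  0[q0]000 (head at position 1)
Step 2: δ(q0, 0) = (q0, 0, R)  ⊢  00[q0]00 (head at position 2)
Step 3: δ(q0, 0) = (q0, 0, R)  ⊢  000[q0]0 (head at position 3)
Step 4: δ(q0, 0) = (q0, 0, R)  ⊢  0000[q0]□ (head at position 4)
Step 5: δ(q0, □) = (q1, □, L)  ⊢  000[q1]0□ (head at position 3)
Step 6: δ(q1, 0) = (q2, 1, L)  ⊢  00[q2]01□ (head at position 2)
Step 7: δ(q2, 0) = (q2, 0, L)  ⊢  0[q2]001□ (head at position 1)
Head position after 7 steps: 1

Final answer: Position 1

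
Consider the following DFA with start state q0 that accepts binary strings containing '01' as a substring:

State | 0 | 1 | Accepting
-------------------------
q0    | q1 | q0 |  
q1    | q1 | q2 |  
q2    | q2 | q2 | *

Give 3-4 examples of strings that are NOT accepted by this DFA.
Any strings that end in a non-accepting state work; for example:
"0": q0 → q1; q1 is not accepting → rejected
"00": q0 → q1 → q1; q1 is not accepting → rejected
"100": q0 → q0 → q1 → q1; q1 is not accepting → rejected
"111": q0 → q0 → q0 → q0; q0 is not accepting → rejected

Final answer: "0", "00", "100", "111"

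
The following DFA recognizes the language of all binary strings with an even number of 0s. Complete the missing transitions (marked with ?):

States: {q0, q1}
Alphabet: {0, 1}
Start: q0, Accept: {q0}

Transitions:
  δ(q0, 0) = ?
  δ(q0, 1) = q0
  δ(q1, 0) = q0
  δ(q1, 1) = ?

What each state remembers (consistent with the given transitions and accept states):
  q0: an even number of 0s has been read so far
  q1: an odd number of 0s has been read so far
Filling in the missing entries:
  δ(q0, 0): in q0 (an even number of 0s has been read so far), after reading 0 we have: an odd number of 0s has been read so far → q1
  δ(q1, 1): in q1 (an odd number of 0s has been read so far), after reading 1 we have: an odd number of 0s has been read so far → q1

Final answer: δ(q0, 0) = q1; δ(q1, 1) = q1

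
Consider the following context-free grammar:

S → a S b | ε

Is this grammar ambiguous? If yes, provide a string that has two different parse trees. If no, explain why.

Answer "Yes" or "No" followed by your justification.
At every step exactly one production applies: if the remaining string to generate is non-empty it starts with a and ends with b, forcing S → a S b; if it is empty, S → ε is forced. Hence each string a^n b^n has exactly one derivation (S → a S b applied n times, then S → ε) and one parse tree.

Final answer: No - the grammar is unambiguous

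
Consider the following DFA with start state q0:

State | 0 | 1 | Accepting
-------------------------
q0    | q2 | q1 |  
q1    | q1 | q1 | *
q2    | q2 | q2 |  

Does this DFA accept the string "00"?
Start in q0.
Read '0': q0 → q2
Read '0': q2 → q2
Final state q2 is not accepting, so the string is rejected.

Final answer: No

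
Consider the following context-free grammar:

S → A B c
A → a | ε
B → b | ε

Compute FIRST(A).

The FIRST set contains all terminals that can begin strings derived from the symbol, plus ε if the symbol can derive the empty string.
A → a contributes a; A → ε makes A nullable, contributing ε. FIRST(A) = {a, ε}.

Final answer: {a, ε}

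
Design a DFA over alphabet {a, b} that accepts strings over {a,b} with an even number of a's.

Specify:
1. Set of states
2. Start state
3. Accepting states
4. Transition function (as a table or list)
One valid DFA (any DFA recognizing the same language is acceptable):
States: {q0, q1}
Start: q0
Accepting: {q0}
Transitions (accepting states marked with *):
State | a | b | Accepting
-------------------------
q0    | q1 | q0 | *
q1    | q0 | q1 |  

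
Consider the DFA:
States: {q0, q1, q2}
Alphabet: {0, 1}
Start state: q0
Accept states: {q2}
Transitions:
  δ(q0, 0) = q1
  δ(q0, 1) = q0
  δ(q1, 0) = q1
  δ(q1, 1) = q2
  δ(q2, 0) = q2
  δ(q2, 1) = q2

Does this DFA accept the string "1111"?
Processing string "1111":
  q0 --1--> q0
  q0 --1--> q0
  q0 --1--> q0
  q0 --1--> q0
Final state: q0
Accept states: {q2}
q0 is not an accept state, so the string is rejected.

Final answer: No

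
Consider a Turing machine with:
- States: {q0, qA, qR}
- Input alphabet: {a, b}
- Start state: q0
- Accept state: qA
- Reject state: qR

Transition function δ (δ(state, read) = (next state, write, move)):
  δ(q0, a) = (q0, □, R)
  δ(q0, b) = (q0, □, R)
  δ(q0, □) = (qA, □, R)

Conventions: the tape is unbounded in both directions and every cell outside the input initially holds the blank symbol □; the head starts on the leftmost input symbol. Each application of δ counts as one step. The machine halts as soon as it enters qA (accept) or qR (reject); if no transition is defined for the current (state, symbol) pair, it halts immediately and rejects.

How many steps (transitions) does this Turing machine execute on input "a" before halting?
Step 0: [q0]a (head at position 0)
Step 1: δ(q0, a) = (q0, □, R)  ⊢  □[q0]□ (head at position 1)
Step 2: δ(q0, □) = (qA, □, R)  ⊢  □□[qA]□ (head at position 2)
The machine is in qA, so it halts and accepts.
Number of transitions executed: 2.

Final answer: 2 steps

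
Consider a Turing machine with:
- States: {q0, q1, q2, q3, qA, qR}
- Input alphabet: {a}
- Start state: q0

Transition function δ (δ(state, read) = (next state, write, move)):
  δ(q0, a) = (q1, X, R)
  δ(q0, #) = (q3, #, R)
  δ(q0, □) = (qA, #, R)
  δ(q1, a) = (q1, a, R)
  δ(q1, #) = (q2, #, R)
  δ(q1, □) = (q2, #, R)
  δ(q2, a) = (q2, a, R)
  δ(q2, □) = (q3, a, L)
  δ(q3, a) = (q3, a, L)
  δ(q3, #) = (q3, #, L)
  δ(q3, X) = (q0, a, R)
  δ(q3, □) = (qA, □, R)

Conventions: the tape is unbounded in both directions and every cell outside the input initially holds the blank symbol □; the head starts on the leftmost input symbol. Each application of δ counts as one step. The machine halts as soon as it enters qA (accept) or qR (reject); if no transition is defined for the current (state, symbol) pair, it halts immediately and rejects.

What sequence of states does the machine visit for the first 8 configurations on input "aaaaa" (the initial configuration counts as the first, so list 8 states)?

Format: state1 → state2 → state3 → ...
Step 0: [q0]aaaaa (head at position 0)
Step 1: δ(q0, a) = (q1, X, R)  ⊢  X[q1]aaaa (head at position 1)
Step 2: δ(q1, a) = (q1, a, R)  ⊢  Xa[q1]aaa (head at position 2)
Step 3: δ(q1, a) = (q1, a, R)  ⊢  Xaa[q1]aa (head at position 3)
Step 4: δ(q1, a) = (q1, a, R)  ⊢  Xaaa[q1]a (head at position 4)
Step 5: δ(q1, a) = (q1, a, R)  ⊢  Xaaaa[q1]□ (head at position 5)
Step 6: δ(q1, □) = (q2, #, R)  ⊢  Xaaaa#[q2]□ (head at position 6)
Step 7: δ(q2, □) = (q3, a, L)  ⊢  Xaaaa[q3]#a (head at position 5)
Reading off the states of these 8 configurations: q0 → q1 → q1 → q1 → q1 → q1 → q2 → q3

Final answer: q0 → q1 → q1 → q1 → q1 → q1 → q2 → q3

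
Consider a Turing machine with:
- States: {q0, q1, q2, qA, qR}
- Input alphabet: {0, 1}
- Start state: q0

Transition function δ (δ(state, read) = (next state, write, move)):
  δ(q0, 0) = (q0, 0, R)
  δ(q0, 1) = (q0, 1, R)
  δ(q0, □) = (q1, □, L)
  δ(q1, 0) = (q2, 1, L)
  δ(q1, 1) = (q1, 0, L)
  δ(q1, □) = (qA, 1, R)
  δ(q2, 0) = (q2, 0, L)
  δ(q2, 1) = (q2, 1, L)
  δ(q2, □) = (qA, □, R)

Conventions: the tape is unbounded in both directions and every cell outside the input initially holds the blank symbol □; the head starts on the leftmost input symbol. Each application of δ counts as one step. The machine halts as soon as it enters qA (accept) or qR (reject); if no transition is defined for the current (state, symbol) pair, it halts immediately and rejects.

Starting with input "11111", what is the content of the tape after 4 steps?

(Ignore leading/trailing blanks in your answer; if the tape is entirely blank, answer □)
Step 0: [q0]11111 (head at position 0)
Step 1: δ(q0, 1) = (q0, 1, R)  ⊢  1[q0]1111 (head at position 1)
Step 2: δ(q0, 1) = (q0, 1, R)  ⊢  11[q0]111 (head at position 2)
Step 3: δ(q0, 1) = (q0, 1, R)  ⊢  111[q0]11 (head at position 3)
Step 4: δ(q0, 1) = (q0, 1, R)  ⊢  1111[q0]1 (head at position 4)
Tape after 4 steps (ignoring surrounding blanks): 11111

Final answer: Tape: 11111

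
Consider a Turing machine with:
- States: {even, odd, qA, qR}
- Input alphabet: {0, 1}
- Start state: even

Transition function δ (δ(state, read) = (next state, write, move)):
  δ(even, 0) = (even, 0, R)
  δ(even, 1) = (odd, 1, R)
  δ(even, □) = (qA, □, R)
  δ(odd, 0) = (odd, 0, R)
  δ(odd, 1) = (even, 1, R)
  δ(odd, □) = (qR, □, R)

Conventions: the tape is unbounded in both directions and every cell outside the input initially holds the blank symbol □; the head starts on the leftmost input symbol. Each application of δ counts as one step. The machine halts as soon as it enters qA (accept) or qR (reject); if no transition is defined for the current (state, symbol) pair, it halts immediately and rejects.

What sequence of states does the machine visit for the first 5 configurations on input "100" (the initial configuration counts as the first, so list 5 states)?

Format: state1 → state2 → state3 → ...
Step 0: [even]100 (head at position 0)
Step 1: δ(even, 1) = (odd, 1, R)  ⊢  1[odd]00 (head at position 1)
Step 2: δ(odd, 0) = (odd, 0, R)  ⊢  10[odd]0 (head at position 2)
Step 3: δ(odd, 0) = (odd, 0, R)  ⊢  100[odd]□ (head at position 3)
Step 4: δ(odd, □) = (qR, □, R)  ⊢  100□[qR]□ (head at position 4)
Reading off the states of these 5 configurations: even → odd → odd → odd → qR

Final answer: even → odd → odd → odd → qR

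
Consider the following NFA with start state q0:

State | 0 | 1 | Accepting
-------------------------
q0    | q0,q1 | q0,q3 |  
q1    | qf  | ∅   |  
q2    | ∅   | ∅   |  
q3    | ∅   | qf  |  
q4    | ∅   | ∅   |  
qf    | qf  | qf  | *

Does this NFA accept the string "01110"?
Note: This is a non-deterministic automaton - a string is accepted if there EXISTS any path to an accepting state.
Track the set of states the NFA could be in: start {q0}
Read '0': {q0} → {q0, q1}
Read '1': {q0, q1} → {q0, q3}
Read '1': {q0, q3} → {q0, q3, qf}
Read '1': {q0, q3, qf} → {q0, q3, qf}
Read '0': {q0, q3, qf} → {q0, q1, qf}
Final set {q0, q1, qf} contains accepting state(s) {qf} → accepted.

Final answer: Yes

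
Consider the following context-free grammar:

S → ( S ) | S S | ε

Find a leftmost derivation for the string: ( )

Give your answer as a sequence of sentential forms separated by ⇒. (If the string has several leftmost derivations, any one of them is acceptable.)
Start with S.
Step 1: the leftmost non-terminal is S; apply S → ( S ):  ( S )
Step 2: the leftmost non-terminal is S; apply S → ε:  ( )

Final answer: S ⇒ ( S ) ⇒ ( )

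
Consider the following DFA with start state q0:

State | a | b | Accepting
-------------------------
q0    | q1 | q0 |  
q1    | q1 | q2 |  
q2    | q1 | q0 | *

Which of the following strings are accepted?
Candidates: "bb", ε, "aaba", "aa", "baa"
"bb": q0 → q0 → q0; q0 is not accepting → rejected
ε: q0; q0 is not accepting → rejected
"aaba": q0 → q1 → q1 → q2 → q1; q1 is not accepting → rejected
"aa": q0 → q1 → q1; q1 is not accepting → rejected
"baa": q0 → q0 → q1 → q1; q1 is not accepting → rejected

Final answer: None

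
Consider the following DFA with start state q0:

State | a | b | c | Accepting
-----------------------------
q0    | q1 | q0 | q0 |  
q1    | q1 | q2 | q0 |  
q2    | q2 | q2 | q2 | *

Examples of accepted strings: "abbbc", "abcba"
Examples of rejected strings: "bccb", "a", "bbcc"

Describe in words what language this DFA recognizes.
strings over {a,b,c} containing 'ab' as substring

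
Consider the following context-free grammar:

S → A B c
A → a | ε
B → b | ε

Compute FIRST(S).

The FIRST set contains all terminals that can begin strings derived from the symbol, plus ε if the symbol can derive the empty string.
FIRST(A) = {a, ε} (A → a | ε) and FIRST(B) = {b, ε} (B → b | ε).
For S → A B c: add FIRST(A) minus ε = {a}; A is nullable, so also add FIRST(B) minus ε = {b}; B is nullable too, so also add FIRST(c) = {c}. The terminal c is never erased, so S is not nullable and ε is not included.
FIRST(S) = {a, b, c}.

Final answer: {a, b, c}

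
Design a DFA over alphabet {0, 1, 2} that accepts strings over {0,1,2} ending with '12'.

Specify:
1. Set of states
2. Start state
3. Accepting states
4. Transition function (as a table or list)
One valid DFA (any DFA recognizing the same language is acceptable):
States: {q0, q1, q2}
Start: q0
Accepting: {q2}
Transitions (accepting states marked with *):
State | 0 | 1 | 2 | Accepting
-----------------------------
q0    | q0 | q1 | q0 |  
q1    | q0 | q1 | q2 |  
q2    | q0 | q1 | q0 | *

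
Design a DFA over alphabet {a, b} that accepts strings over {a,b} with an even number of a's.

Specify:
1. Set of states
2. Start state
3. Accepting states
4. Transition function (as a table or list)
One valid DFA (any DFA recognizing the same language is acceptable):
States: {q0, q1}
Start: q0
Accepting: {q0}
Transitions (accepting states marked with *):
State | a | b | Accepting
-------------------------
q0    | q1 | q0 | *
q1    | q0 | q1 |  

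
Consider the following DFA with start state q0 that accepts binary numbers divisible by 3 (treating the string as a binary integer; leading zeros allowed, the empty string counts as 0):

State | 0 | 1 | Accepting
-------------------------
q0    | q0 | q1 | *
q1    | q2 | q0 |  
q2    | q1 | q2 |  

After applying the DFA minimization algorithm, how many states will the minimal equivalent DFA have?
All 3 states are reachable from q0, so none can be removed as unreachable.
Table-filling: first mark every (accepting, non-accepting) pair as distinguishable (accepting: {q0}; non-accepting: {q1, q2}).
Round 1: (q1, q2) on '1' go to q0 and q2, already distinguishable → mark.
Every pair of states is distinguishable, so the DFA is already minimal.
Equivalence classes: {q0}, {q1}, {q2} → 3 states.

Final answer: 3 states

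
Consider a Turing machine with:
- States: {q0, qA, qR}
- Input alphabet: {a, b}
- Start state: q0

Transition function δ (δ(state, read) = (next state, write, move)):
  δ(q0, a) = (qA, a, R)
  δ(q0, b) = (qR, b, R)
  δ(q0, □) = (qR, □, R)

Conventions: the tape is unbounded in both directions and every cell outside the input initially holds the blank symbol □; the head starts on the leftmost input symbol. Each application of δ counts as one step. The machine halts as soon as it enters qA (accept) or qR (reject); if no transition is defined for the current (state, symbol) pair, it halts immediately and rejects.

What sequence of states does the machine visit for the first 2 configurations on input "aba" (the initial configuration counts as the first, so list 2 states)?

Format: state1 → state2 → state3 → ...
Step 0: [q0]aba (head at position 0)
Step 1: δ(q0, a) = (qA, a, R)  ⊢  a[qA]ba (head at position 1)
Reading off the states of these 2 configurations: q0 → qA

Final answer: q0 → qA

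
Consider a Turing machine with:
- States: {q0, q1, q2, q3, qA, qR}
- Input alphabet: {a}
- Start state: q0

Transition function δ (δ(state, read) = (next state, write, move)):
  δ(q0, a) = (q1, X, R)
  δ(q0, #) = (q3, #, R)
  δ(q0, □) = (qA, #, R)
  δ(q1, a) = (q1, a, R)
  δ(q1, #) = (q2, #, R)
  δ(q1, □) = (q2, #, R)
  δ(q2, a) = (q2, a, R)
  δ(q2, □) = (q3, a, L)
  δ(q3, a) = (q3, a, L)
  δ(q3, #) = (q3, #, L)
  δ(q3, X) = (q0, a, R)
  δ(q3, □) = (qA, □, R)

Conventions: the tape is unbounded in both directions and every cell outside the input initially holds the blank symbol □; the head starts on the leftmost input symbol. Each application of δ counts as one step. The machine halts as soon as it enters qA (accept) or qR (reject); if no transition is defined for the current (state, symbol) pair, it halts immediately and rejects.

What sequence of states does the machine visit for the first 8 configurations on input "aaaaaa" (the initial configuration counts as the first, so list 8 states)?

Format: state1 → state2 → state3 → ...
Step 0: [q0]aaaaaa (head at position 0)
Step 1: δ(q0, a) = (q1, X, R)  ⊢  X[q1]aaaaa (head at position 1)
Step 2: δ(q1, a) = (q1, a, R)  ⊢  Xa[q1]aaaa (head at position 2)
Step 3: δ(q1, a) = (q1, a, R)  ⊢  Xaa[q1]aaa (head at position 3)
Step 4: δ(q1, a) = (q1, a, R)  ⊢  Xaaa[q1]aa (head at position 4)
Step 5: δ(q1, a) = (q1, a, R)  ⊢  Xaaaa[q1]a (head at position 5)
Step 6: δ(q1, a) = (q1, a, R)  ⊢  Xaaaaa[q1]□ (head at position 6)
Step 7: δ(q1, □) = (q2, #, R)  ⊢  Xaaaaa#[q2]□ (head at position 7)
Reading off the states of these 8 configurations: q0 → q1 → q1 → q1 → q1 → q1 → q1 → q2

Final answer: q0 → q1 → q1 → q1 → q1 → q1 → q1 → q2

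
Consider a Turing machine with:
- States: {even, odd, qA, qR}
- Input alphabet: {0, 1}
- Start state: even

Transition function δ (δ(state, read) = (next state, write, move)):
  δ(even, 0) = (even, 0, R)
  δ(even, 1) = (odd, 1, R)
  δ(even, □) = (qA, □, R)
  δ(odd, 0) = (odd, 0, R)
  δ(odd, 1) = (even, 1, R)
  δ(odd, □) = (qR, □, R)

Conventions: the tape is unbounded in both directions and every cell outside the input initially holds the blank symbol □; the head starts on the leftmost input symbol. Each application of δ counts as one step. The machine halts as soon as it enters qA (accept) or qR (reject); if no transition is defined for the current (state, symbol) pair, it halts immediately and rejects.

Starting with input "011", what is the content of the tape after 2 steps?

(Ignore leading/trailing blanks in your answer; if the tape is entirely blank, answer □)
Step 0: [even]011 (head at position 0)
Step 1: δ(even, 0) = (even, 0, R)  ⊢  0[even]11 (head at position 1)
Step 2: δ(even, 1) = (odd, 1, R)  ⊢  01[odd]1 (head at position 2)
Tape after 2 steps (ignoring surrounding blanks): 011

Final answer: Tape: 011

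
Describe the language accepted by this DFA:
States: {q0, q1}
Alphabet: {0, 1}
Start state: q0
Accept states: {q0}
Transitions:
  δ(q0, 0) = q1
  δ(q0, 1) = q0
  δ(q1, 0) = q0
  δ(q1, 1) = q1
Analyzing the DFA structure:
Start state: q0
Accept states: {q0}
Interpreting what each state remembers (checking against the transitions):
  q0: an even number of 0s has been read so far
  q1: an odd number of 0s has been read so far
  δ(q0, 0): in q0 (an even number of 0s has been read so far), after reading 0 we have: an odd number of 0s has been read so far → q1
  δ(q0, 1): in q0 (an even number of 0s has been read so far), after reading 1 we have: an even number of 0s has been read so far → q0
  δ(q1, 0): in q1 (an odd number of 0s has been read so far), after reading 0 we have: an even number of 0s has been read so far → q0
  δ(q1, 1): in q1 (an odd number of 0s has been read so far), after reading 1 we have: an odd number of 0s has been read so far → q1
A string is accepted iff it ends in {q0}, i.e. an even number of 0s has been read so far.
Language: All binary strings with an even number of 0s

Final answer: All binary strings with an even number of 0s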